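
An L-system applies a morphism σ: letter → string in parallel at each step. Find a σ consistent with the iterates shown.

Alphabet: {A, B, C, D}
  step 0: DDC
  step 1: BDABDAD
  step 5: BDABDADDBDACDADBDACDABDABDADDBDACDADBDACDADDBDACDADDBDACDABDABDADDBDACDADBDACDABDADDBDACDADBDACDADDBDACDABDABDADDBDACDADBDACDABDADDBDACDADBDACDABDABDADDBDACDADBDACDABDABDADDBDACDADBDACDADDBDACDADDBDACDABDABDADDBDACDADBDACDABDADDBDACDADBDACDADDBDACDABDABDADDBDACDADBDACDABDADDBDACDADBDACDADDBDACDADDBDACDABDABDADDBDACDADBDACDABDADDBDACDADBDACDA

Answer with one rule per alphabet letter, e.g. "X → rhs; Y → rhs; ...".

  step 0 ⇒ step 1: DDC ⇒ BDA·BDA·D
    C ↦ D
    D ↦ BDA
    A ↦ CDA  (constrained at step 1)
    B ↦ DD  (constrained at step 1)

A->CDA, B->DD, C->D, D->BDA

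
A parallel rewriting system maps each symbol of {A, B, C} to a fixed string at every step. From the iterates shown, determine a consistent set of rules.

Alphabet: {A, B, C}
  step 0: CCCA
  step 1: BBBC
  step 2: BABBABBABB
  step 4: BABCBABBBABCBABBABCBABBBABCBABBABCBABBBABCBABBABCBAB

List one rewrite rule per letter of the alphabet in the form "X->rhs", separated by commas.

  step 1 ⇒ step 2: BBBC ⇒ BAB·BAB·BAB·B
    B ↦ BAB
    C ↦ B
  step 0 ⇒ step 1: CCCA ⇒ B·B·B·C
    A ↦ C

A->C, B->BAB, C->B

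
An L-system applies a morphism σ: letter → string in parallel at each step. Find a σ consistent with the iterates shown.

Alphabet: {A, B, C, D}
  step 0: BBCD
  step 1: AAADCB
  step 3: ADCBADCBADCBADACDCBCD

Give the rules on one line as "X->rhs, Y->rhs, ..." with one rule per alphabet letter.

  step 0 ⇒ step 1: BBCD ⇒ A·A·AD·CB
    B ↦ A
    C ↦ AD
    D ↦ CB
    A ↦ CD  (constrained at step 1)

A->CD, B->A, C->AD, D->CB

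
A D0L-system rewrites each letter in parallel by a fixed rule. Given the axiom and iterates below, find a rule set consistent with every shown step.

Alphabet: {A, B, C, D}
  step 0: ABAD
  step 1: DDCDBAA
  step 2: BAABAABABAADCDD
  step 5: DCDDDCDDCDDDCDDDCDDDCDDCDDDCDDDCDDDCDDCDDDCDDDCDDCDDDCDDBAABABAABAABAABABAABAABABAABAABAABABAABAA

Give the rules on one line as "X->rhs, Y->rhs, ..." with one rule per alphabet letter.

A->D, B->DC, C->BA, D->BAA

  step 1 ⇒ step 2: DDCDBAA ⇒ BAA·BAA·BA·BAA·DC·D·D
    A ↦ D
    B ↦ DC
    C ↦ BA
    D ↦ BAA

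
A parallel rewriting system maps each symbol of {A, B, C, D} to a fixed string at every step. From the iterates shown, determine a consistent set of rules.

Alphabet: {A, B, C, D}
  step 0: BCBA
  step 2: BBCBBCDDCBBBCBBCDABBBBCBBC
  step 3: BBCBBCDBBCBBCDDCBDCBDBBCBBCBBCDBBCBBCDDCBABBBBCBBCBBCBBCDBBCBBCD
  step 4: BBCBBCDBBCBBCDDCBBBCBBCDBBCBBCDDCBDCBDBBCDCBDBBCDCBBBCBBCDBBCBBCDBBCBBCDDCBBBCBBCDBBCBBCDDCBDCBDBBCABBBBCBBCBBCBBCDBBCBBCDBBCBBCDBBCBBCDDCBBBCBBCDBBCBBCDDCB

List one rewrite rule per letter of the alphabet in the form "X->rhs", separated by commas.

A->ABB, B->BBC, C->D, D->DCB

  step 3 ⇒ step 4: BBCBBCDBBCBBCDDCBDCBDBBCBBCBBCDBBCBBCDDCBABBBBCBBCBBCBBCDBBCBBCD ⇒ BBC·BBC·D·BBC·BBC·D·DCB·BBC·BBC·D·BBC·BBC·D·DCB·DCB·D·BBC·DCB·D·BBC·DCB·BBC·BBC·D·BBC·BBC·D·BBC·BBC·D·DCB·BBC·BBC·D·BBC·BBC·D·DCB·DCB·D·BBC·ABB·BBC·BBC·BBC·BBC·D·BBC·BBC·D·BBC·BBC·D·BBC·BBC·D·DCB·BBC·BBC·D·BBC·BBC·D·DCB
    A ↦ ABB
    B ↦ BBC
    C ↦ D
    D ↦ DCB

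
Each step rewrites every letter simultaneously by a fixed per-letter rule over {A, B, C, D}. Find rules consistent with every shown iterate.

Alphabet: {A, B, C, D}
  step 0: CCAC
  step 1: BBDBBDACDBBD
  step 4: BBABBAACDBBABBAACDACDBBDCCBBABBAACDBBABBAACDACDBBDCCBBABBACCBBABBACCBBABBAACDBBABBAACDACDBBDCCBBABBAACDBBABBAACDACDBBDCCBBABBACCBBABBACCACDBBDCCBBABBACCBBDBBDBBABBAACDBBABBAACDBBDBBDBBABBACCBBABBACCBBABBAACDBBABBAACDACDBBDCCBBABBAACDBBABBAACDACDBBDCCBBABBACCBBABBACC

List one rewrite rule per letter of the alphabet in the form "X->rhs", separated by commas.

A->ACD, B->BBA, C->BBD, D->CC

  step 0 ⇒ step 1: CCAC ⇒ BBD·BBD·ACD·BBD
    A ↦ ACD
    C ↦ BBD
    B ↦ BBA  (constrained at step 1)
    D ↦ CC  (constrained at step 1)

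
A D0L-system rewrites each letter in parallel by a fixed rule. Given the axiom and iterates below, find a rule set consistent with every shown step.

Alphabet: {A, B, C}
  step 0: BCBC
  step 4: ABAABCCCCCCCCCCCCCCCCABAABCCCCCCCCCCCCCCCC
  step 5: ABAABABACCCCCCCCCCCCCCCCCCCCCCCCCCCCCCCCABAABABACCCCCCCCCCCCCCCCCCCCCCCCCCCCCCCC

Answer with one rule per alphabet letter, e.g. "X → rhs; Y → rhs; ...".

A->AB, B->A, C->CC

  step 4 ⇒ step 5: ABAABCCCCCCCCCCCCCCCCABAABCCCCCCCCCCCCCCCC ⇒ AB·A·AB·AB·A·CC·CC·CC·CC·CC·CC·CC·CC·CC·CC·CC·CC·CC·CC·CC·CC·AB·A·AB·AB·A·CC·CC·CC·CC·CC·CC·CC·CC·CC·CC·CC·CC·CC·CC·CC·CC
    A ↦ AB
    B ↦ A
    C ↦ CC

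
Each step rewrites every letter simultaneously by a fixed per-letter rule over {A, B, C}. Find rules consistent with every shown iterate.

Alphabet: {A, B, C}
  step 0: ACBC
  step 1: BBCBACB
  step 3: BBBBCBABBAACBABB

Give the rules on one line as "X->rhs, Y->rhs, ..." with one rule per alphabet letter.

  step 0 ⇒ step 1: ACBC ⇒ BB·CB·A·CB
    A ↦ BB
    B ↦ A
    C ↦ CB

A->BB, B->A, C->CB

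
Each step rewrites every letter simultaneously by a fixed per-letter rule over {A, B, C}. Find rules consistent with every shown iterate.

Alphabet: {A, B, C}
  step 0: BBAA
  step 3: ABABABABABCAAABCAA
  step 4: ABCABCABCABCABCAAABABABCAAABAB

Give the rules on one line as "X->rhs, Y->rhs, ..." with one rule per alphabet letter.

A->AB, B->C, C->AA

  step 3 ⇒ step 4: ABABABABABCAAABCAA ⇒ AB·C·AB·C·AB·C·AB·C·AB·C·AA·AB·AB·AB·C·AA·AB·AB
    A ↦ AB
    B ↦ C
    C ↦ AA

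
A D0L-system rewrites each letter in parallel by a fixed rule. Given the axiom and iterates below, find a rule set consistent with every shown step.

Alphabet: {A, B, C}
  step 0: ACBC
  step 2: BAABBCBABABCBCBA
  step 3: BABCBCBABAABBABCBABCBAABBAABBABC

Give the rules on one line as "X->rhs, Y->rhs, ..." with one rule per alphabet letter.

A->BC, B->BA, C->AB

  step 2 ⇒ step 3: BAABBCBABABCBCBA ⇒ BA·BC·BC·BA·BA·AB·BA·BC·BA·BC·BA·AB·BA·AB·BA·BC
    A ↦ BC
    B ↦ BA
    C ↦ AB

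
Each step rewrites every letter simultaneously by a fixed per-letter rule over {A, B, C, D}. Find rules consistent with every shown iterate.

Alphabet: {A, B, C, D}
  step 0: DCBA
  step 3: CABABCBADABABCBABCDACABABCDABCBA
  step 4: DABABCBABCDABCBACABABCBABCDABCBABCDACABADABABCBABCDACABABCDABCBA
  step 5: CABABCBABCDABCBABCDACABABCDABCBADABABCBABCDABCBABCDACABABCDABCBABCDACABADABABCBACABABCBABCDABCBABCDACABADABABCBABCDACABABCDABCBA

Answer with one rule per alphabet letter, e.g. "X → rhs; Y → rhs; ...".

  step 4 ⇒ step 5: DABABCBABCDABCBACABABCBABCDABCBABCDACABADABABCBABCDACABABCDABCBA ⇒ CA·BA·BC·BA·BC·DA·BC·BA·BC·DA·CA·BA·BC·DA·BC·BA·DA·BA·BC·BA·BC·DA·BC·BA·BC·DA·CA·BA·BC·DA·BC·BA·BC·DA·CA·BA·DA·BA·BC·BA·CA·BA·BC·BA·BC·DA·BC·BA·BC·DA·CA·BA·DA·BA·BC·BA·BC·DA·CA·BA·BC·DA·BC·BA
    A ↦ BA
    B ↦ BC
    C ↦ DA
    D ↦ CA

A->BA, B->BC, C->DA, D->CA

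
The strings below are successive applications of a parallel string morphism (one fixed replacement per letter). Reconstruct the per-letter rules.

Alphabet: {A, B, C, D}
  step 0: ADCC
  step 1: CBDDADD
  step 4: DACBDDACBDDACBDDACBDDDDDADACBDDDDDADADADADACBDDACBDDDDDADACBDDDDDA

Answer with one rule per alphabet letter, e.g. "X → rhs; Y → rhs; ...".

A->CBD, B->DD, C->D, D->DA

  step 0 ⇒ step 1: ADCC ⇒ CBD·DA·D·D
    A ↦ CBD
    C ↦ D
    D ↦ DA
    B ↦ DD  (constrained at step 1)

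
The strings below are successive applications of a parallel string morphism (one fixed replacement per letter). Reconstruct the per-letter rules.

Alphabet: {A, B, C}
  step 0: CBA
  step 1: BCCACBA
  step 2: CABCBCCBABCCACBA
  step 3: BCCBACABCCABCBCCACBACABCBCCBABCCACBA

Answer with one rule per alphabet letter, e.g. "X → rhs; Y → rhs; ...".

A->CBA, B->CA, C->BC

  step 2 ⇒ step 3: CABCBCCBABCCACBA ⇒ BC·CBA·CA·BC·CA·BC·BC·CA·CBA·CA·BC·BC·CBA·BC·CA·CBA
    A ↦ CBA
    B ↦ CA
    C ↦ BC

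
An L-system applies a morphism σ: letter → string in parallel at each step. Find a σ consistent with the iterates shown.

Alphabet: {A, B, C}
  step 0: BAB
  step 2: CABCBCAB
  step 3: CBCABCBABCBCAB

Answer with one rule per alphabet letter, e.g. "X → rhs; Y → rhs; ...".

A->C, B->AB, C->CB

  step 2 ⇒ step 3: CABCBCAB ⇒ CB·C·AB·CB·AB·CB·C·AB
    A ↦ C
    B ↦ AB
    C ↦ CB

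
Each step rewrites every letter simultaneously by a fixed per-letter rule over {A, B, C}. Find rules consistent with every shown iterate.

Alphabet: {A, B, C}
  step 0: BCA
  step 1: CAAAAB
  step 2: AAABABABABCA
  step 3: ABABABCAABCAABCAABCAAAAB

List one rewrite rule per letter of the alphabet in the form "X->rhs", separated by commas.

  step 2 ⇒ step 3: AAABABABABCA ⇒ AB·AB·AB·CA·AB·CA·AB·CA·AB·CA·AA·AB
    A ↦ AB
    B ↦ CA
    C ↦ AA

A->AB, B->CA, C->AA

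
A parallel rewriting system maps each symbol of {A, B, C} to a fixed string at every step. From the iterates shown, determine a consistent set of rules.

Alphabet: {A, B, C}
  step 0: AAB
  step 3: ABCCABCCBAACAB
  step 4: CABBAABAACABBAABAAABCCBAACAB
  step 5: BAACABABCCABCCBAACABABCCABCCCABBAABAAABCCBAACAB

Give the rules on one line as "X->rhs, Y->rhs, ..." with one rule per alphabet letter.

  step 4 ⇒ step 5: CABBAABAACABBAABAAABCCBAACAB ⇒ BAA·C·AB·AB·C·C·AB·C·C·BAA·C·AB·AB·C·C·AB·C·C·C·AB·BAA·BAA·AB·C·C·BAA·C·AB
    A ↦ C
    B ↦ AB
    C ↦ BAA

A->C, B->AB, C->BAA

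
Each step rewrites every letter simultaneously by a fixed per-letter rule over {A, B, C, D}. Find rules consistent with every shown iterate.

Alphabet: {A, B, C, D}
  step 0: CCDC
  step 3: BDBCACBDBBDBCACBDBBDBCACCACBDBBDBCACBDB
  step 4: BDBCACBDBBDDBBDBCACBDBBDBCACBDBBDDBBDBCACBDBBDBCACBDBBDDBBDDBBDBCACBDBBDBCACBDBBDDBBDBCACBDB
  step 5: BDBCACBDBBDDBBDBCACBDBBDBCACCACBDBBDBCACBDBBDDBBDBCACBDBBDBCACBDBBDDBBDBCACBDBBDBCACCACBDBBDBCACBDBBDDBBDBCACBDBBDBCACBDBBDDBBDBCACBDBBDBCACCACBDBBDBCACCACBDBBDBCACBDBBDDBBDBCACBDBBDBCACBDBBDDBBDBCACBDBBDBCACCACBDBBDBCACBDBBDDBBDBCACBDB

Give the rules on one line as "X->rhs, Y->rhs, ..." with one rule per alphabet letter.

A->DD, B->BDB, C->B, D->CAC

  step 4 ⇒ step 5: BDBCACBDBBDDBBDBCACBDBBDBCACBDBBDDBBDBCACBDBBDBCACBDBBDDBBDDBBDBCACBDBBDBCACBDBBDDBBDBCACBDB ⇒ BDB·CAC·BDB·B·DD·B·BDB·CAC·BDB·BDB·CAC·CAC·BDB·BDB·CAC·BDB·B·DD·B·BDB·CAC·BDB·BDB·CAC·BDB·B·DD·B·BDB·CAC·BDB·BDB·CAC·CAC·BDB·BDB·CAC·BDB·B·DD·B·BDB·CAC·BDB·BDB·CAC·BDB·B·DD·B·BDB·CAC·BDB·BDB·CAC·CAC·BDB·BDB·CAC·CAC·BDB·BDB·CAC·BDB·B·DD·B·BDB·CAC·BDB·BDB·CAC·BDB·B·DD·B·BDB·CAC·BDB·BDB·CAC·CAC·BDB·BDB·CAC·BDB·B·DD·B·BDB·CAC·BDB
    A ↦ DD
    B ↦ BDB
    C ↦ B
    D ↦ CAC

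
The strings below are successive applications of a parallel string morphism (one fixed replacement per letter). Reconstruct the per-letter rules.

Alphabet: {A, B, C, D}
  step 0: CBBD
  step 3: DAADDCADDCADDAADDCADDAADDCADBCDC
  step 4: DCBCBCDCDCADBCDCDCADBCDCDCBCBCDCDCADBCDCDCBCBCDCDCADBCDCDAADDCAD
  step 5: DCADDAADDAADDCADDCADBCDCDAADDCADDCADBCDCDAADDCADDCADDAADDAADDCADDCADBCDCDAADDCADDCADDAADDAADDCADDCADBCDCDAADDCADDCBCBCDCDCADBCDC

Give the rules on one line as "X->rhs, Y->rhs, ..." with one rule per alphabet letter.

  step 4 ⇒ step 5: DCBCBCDCDCADBCDCDCADBCDCDCBCBCDCDCADBCDCDCBCBCDCDCADBCDCDAADDCAD ⇒ DC·AD·DA·AD·DA·AD·DC·AD·DC·AD·BC·DC·DA·AD·DC·AD·DC·AD·BC·DC·DA·AD·DC·AD·DC·AD·DA·AD·DA·AD·DC·AD·DC·AD·BC·DC·DA·AD·DC·AD·DC·AD·DA·AD·DA·AD·DC·AD·DC·AD·BC·DC·DA·AD·DC·AD·DC·BC·BC·DC·DC·AD·BC·DC
    A ↦ BC
    B ↦ DA
    C ↦ AD
    D ↦ DC

A->BC, B->DA, C->AD, D->DC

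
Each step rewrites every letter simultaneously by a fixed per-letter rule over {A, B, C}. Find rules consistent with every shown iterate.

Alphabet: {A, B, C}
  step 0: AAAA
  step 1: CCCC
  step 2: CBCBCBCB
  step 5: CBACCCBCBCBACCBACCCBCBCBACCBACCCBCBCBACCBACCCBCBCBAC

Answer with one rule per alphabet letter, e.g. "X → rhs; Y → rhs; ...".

  step 1 ⇒ step 2: CCCC ⇒ CB·CB·CB·CB
    C ↦ CB
  step 0 ⇒ step 1: AAAA ⇒ C·C·C·C
    A ↦ C
    B ↦ AC  (constrained at step 2)

A->C, B->AC, C->CB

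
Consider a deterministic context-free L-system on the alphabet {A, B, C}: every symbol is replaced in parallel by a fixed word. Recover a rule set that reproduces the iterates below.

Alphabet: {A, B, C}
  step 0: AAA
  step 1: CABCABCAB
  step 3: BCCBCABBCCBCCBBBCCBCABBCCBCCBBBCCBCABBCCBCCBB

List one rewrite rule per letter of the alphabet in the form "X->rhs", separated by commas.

A->CAB, B->BCC, C->B

  step 0 ⇒ step 1: AAA ⇒ CAB·CAB·CAB
    A ↦ CAB
    B ↦ BCC  (constrained at step 1)
    C ↦ B  (constrained at step 1)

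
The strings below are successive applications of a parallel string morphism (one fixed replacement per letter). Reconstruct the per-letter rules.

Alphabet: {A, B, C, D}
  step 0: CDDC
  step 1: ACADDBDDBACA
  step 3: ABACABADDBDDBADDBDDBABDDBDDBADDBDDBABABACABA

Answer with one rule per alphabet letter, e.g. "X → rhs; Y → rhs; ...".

A->B, B->A, C->ACA, D->DDB

  step 0 ⇒ step 1: CDDC ⇒ ACA·DDB·DDB·ACA
    C ↦ ACA
    D ↦ DDB
    A ↦ B  (constrained at step 1)
    B ↦ A  (constrained at step 1)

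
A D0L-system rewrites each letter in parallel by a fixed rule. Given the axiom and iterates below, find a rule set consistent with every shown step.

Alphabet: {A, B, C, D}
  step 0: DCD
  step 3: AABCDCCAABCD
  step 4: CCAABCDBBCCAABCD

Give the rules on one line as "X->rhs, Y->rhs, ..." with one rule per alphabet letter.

  step 3 ⇒ step 4: AABCDCCAABCD ⇒ C·C·AA·B·CD·B·B·C·C·AA·B·CD
    A ↦ C
    B ↦ AA
    C ↦ B
    D ↦ CD

A->C, B->AA, C->B, D->CD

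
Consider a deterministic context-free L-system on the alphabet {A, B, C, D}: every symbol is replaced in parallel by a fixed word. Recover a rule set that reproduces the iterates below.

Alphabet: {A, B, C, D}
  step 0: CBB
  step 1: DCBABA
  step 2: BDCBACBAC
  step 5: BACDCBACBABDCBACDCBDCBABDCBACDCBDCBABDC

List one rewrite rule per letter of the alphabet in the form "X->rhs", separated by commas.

  step 1 ⇒ step 2: DCBABA ⇒ B·DC·BA·C·BA·C
    A ↦ C
    B ↦ BA
    C ↦ DC
    D ↦ B

A->C, B->BA, C->DC, D->B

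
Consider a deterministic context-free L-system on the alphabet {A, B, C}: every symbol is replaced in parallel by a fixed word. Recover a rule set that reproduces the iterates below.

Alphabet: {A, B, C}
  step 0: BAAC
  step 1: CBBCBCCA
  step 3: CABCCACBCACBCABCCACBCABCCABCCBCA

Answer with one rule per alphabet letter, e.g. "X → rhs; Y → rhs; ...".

  step 0 ⇒ step 1: BAAC ⇒ CB·BC·BC·CA
    A ↦ BC
    B ↦ CB
    C ↦ CA

A->BC, B->CB, C->CA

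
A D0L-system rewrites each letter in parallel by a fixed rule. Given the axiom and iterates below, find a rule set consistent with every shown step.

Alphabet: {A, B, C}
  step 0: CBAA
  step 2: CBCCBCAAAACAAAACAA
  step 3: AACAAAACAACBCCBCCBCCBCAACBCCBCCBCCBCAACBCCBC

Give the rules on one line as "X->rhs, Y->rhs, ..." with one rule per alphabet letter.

  step 2 ⇒ step 3: CBCCBCAAAACAAAACAA ⇒ AA·C·AA·AA·C·AA·CBC·CBC·CBC·CBC·AA·CBC·CBC·CBC·CBC·AA·CBC·CBC
    A ↦ CBC
    B ↦ C
    C ↦ AA

A->CBC, B->C, C->AA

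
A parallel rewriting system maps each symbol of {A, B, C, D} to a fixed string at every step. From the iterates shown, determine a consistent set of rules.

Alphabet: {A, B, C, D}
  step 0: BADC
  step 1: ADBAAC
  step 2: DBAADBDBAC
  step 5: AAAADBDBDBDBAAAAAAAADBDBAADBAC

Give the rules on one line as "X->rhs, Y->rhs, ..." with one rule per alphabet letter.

A->DB, B->A, C->AC, D->A

  step 1 ⇒ step 2: ADBAAC ⇒ DB·A·A·DB·DB·AC
    A ↦ DB
    B ↦ A
    C ↦ AC
    D ↦ A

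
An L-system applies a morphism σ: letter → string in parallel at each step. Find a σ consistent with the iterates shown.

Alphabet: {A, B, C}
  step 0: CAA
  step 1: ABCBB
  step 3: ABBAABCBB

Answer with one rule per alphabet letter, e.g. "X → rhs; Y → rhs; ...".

A->B, B->A, C->ABC

  step 0 ⇒ step 1: CAA ⇒ ABC·B·B
    A ↦ B
    C ↦ ABC
    B ↦ A  (constrained at step 1)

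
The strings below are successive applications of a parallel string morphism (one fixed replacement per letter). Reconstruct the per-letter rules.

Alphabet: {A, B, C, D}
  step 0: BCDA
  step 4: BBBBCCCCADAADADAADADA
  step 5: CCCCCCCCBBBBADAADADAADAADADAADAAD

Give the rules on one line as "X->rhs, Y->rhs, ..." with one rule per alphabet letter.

A->AD, B->CC, C->B, D->A

  step 4 ⇒ step 5: BBBBCCCCADAADADAADADA ⇒ CC·CC·CC·CC·B·B·B·B·AD·A·AD·AD·A·AD·A·AD·AD·A·AD·A·AD
    A ↦ AD
    B ↦ CC
    C ↦ B
    D ↦ A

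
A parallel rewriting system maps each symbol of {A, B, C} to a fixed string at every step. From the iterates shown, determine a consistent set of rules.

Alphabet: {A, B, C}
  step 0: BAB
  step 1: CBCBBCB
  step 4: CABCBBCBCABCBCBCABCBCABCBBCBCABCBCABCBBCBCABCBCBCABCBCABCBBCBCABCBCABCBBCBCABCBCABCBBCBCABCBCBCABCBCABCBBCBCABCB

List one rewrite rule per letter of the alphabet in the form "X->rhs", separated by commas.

A->CBB, B->CB, C->CAB

  step 0 ⇒ step 1: BAB ⇒ CB·CBB·CB
    A ↦ CBB
    B ↦ CB
    C ↦ CAB  (constrained at step 1)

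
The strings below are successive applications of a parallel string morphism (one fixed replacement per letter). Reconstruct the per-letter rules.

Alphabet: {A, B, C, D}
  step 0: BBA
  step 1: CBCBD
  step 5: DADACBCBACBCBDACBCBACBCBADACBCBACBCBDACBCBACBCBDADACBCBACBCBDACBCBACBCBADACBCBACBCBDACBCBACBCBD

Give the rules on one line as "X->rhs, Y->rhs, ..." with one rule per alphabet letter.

A->D, B->CB, C->ACB, D->A

  step 0 ⇒ step 1: BBA ⇒ CB·CB·D
    A ↦ D
    B ↦ CB
    C ↦ ACB  (constrained at step 1)
    D ↦ A  (constrained at step 1)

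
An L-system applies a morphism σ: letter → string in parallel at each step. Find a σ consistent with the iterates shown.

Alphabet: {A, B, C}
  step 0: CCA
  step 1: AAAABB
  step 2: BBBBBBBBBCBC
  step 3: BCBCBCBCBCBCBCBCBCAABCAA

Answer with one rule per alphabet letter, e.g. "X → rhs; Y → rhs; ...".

A->BB, B->BC, C->AA

  step 2 ⇒ step 3: BBBBBBBBBCBC ⇒ BC·BC·BC·BC·BC·BC·BC·BC·BC·AA·BC·AA
    B ↦ BC
    C ↦ AA
  step 0 ⇒ step 1: CCA ⇒ AA·AA·BB
    A ↦ BB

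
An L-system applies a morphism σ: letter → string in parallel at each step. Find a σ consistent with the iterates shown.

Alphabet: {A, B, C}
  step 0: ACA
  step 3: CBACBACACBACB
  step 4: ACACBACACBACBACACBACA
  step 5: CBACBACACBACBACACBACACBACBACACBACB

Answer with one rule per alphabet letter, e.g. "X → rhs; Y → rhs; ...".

  step 4 ⇒ step 5: ACACBACACBACBACACBACA ⇒ CB·A·CB·A·CA·CB·A·CB·A·CA·CB·A·CA·CB·A·CB·A·CA·CB·A·CB
    A ↦ CB
    B ↦ CA
    C ↦ A

A->CB, B->CA, C->A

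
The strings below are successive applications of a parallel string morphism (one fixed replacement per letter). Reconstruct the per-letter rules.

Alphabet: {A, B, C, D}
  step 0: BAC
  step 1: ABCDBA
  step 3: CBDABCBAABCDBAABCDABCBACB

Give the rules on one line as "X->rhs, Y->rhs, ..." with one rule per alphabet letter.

  step 0 ⇒ step 1: BAC ⇒ ABC·D·BA
    A ↦ D
    B ↦ ABC
    C ↦ BA
    D ↦ CB  (constrained at step 1)

A->D, B->ABC, C->BA, D->CB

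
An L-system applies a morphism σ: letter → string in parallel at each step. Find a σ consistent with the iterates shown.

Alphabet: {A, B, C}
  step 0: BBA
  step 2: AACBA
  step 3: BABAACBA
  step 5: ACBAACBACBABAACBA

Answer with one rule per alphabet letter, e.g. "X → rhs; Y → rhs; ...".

A->BA, B->C, C->A

  step 2 ⇒ step 3: AACBA ⇒ BA·BA·A·C·BA
    A ↦ BA
    B ↦ C
    C ↦ A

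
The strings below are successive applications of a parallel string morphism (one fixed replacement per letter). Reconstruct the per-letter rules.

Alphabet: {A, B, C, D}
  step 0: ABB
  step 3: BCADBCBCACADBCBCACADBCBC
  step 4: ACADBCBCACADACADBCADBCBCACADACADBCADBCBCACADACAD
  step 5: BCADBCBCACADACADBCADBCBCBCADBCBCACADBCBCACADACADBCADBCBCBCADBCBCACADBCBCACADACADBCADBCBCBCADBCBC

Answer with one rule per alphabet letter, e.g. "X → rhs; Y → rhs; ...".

A->BC, B->AC, C->AD, D->BC

  step 4 ⇒ step 5: ACADBCBCACADACADBCADBCBCACADACADBCADBCBCACADACAD ⇒ BC·AD·BC·BC·AC·AD·AC·AD·BC·AD·BC·BC·BC·AD·BC·BC·AC·AD·BC·BC·AC·AD·AC·AD·BC·AD·BC·BC·BC·AD·BC·BC·AC·AD·BC·BC·AC·AD·AC·AD·BC·AD·BC·BC·BC·AD·BC·BC
    A ↦ BC
    B ↦ AC
    C ↦ AD
    D ↦ BC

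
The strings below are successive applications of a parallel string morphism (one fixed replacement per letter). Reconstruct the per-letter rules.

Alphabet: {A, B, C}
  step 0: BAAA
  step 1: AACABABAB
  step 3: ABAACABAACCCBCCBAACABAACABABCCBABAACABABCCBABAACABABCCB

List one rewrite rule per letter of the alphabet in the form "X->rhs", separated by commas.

  step 0 ⇒ step 1: BAAA ⇒ AAC·AB·AB·AB
    A ↦ AB
    B ↦ AAC
    C ↦ CCB  (constrained at step 1)

A->AB, B->AAC, C->CCB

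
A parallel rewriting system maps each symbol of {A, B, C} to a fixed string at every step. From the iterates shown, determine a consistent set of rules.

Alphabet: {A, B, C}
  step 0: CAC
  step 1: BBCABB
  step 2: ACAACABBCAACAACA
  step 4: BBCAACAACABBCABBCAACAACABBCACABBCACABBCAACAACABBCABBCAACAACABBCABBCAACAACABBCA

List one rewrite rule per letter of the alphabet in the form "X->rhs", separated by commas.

A->CA, B->ACA, C->BB

  step 1 ⇒ step 2: BBCABB ⇒ ACA·ACA·BB·CA·ACA·ACA
    A ↦ CA
    B ↦ ACA
    C ↦ BB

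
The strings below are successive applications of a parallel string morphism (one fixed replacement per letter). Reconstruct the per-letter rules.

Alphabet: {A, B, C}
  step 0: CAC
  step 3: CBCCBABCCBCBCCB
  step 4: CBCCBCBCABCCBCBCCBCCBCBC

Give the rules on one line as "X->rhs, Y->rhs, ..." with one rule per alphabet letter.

  step 3 ⇒ step 4: CBCCBABCCBCBCCB ⇒ CB·C·CB·CB·C·AB·C·CB·CB·C·CB·C·CB·CB·C
    A ↦ AB
    B ↦ C
    C ↦ CB

A->AB, B->C, C->CB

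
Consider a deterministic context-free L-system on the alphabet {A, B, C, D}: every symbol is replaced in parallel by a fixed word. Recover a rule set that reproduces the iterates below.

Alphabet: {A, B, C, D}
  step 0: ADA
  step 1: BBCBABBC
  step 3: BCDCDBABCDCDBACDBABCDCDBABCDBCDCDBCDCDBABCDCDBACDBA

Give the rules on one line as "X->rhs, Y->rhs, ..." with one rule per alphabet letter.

A->BBC, B->BCD, C->CD, D->BA

  step 0 ⇒ step 1: ADA ⇒ BBC·BA·BBC
    A ↦ BBC
    D ↦ BA
    B ↦ BCD  (constrained at step 1)
    C ↦ CD  (constrained at step 1)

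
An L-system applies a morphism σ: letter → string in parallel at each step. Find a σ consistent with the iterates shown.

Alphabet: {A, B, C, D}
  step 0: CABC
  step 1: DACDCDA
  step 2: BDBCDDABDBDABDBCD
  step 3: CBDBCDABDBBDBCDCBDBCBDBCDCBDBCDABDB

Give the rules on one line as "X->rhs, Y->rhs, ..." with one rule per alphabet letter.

  step 2 ⇒ step 3: BDBCDDABDBDABDBCD ⇒ C·BDB·C·DA·BDB·BDB·CD·C·BDB·C·BDB·CD·C·BDB·C·DA·BDB
    A ↦ CD
    B ↦ C
    C ↦ DA
    D ↦ BDB

A->CD, B->C, C->DA, D->BDB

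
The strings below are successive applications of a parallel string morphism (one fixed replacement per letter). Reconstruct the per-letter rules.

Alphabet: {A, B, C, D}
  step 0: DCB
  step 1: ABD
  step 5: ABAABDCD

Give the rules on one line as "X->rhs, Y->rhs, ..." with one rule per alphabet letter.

  step 0 ⇒ step 1: DCB ⇒ A·B·D
    B ↦ D
    C ↦ B
    D ↦ A
    A ↦ DC  (constrained at step 1)

A->DC, B->D, C->B, D->A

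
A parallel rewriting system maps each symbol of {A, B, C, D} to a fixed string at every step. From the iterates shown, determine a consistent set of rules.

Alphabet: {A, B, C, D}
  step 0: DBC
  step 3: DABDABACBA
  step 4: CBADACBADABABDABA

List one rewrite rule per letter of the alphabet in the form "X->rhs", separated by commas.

  step 3 ⇒ step 4: DABDABACBA ⇒ C·BA·DA·C·BA·DA·BA·B·DA·BA
    A ↦ BA
    B ↦ DA
    C ↦ B
    D ↦ C

A->BA, B->DA, C->B, D->C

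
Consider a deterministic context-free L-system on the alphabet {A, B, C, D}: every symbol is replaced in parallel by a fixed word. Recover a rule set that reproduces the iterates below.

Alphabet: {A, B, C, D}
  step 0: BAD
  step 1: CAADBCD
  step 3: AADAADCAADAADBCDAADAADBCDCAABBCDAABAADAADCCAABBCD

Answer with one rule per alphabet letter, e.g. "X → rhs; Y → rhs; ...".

A->AAD, B->C, C->AAB, D->BCD

  step 0 ⇒ step 1: BAD ⇒ C·AAD·BCD
    A ↦ AAD
    B ↦ C
    D ↦ BCD
    C ↦ AAB  (constrained at step 1)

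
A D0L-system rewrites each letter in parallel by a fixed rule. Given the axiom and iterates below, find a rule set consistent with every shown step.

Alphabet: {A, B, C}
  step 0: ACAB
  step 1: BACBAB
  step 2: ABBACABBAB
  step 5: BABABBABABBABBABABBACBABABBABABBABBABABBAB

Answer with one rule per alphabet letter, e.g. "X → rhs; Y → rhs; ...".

  step 1 ⇒ step 2: BACBAB ⇒ AB·B·AC·AB·B·AB
    A ↦ B
    B ↦ AB
    C ↦ AC

A->B, B->AB, C->AC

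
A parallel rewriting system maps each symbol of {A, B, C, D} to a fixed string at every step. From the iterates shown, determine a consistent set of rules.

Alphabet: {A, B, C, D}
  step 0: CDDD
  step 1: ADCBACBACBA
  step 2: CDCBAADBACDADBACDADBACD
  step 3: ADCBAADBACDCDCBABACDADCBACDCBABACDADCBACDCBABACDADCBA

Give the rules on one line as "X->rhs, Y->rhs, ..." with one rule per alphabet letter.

  step 2 ⇒ step 3: CDCBAADBACDADBACDADBACD ⇒ AD·CBA·AD·BA·CD·CD·CBA·BA·CD·AD·CBA·CD·CBA·BA·CD·AD·CBA·CD·CBA·BA·CD·AD·CBA
    A ↦ CD
    B ↦ BA
    C ↦ AD
    D ↦ CBA

A->CD, B->BA, C->AD, D->CBA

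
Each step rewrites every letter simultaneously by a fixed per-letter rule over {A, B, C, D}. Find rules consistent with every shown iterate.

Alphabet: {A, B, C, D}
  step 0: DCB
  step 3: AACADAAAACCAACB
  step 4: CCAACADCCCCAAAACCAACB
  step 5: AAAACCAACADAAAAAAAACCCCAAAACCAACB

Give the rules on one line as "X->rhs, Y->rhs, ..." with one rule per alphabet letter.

  step 4 ⇒ step 5: CCAACADCCCCAAAACCAACB ⇒ AA·AA·C·C·AA·C·AD·AA·AA·AA·AA·C·C·C·C·AA·AA·C·C·AA·CB
    A ↦ C
    B ↦ CB
    C ↦ AA
    D ↦ AD

A->C, B->CB, C->AA, D->AD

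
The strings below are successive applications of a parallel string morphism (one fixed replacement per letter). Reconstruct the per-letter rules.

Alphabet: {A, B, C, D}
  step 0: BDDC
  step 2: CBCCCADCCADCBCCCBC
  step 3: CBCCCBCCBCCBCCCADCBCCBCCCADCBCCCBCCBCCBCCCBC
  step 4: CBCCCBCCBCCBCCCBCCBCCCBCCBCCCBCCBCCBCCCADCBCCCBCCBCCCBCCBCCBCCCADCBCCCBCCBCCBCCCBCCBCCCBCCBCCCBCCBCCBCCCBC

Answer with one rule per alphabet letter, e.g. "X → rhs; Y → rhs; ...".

A->CC, B->C, C->CBC, D->AD

  step 3 ⇒ step 4: CBCCCBCCBCCBCCCADCBCCBCCCADCBCCCBCCBCCBCCCBC ⇒ CBC·C·CBC·CBC·CBC·C·CBC·CBC·C·CBC·CBC·C·CBC·CBC·CBC·CC·AD·CBC·C·CBC·CBC·C·CBC·CBC·CBC·CC·AD·CBC·C·CBC·CBC·CBC·C·CBC·CBC·C·CBC·CBC·C·CBC·CBC·CBC·C·CBC
    A ↦ CC
    B ↦ C
    C ↦ CBC
    D ↦ AD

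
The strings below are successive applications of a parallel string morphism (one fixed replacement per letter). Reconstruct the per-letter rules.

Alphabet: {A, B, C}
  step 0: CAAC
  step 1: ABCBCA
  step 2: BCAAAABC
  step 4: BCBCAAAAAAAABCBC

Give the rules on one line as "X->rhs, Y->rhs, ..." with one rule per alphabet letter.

  step 1 ⇒ step 2: ABCBCA ⇒ BC·A·A·A·A·BC
    A ↦ BC
    B ↦ A
    C ↦ A

A->BC, B->A, C->A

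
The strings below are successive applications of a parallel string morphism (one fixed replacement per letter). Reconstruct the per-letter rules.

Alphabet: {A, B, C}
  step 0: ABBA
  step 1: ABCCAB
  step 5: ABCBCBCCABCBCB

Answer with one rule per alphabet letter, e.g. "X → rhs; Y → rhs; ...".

  step 0 ⇒ step 1: ABBA ⇒ AB·C·C·AB
    A ↦ AB
    B ↦ C
    C ↦ B  (constrained at step 1)

A->AB, B->C, C->B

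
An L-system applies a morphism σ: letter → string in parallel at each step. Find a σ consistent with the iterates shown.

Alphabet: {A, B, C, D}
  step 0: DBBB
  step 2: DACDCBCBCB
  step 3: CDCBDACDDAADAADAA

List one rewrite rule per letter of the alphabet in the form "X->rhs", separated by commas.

  step 2 ⇒ step 3: DACDCBCBCB ⇒ CD·CB·DA·CD·DA·A·DA·A·DA·A
    A ↦ CB
    B ↦ A
    C ↦ DA
    D ↦ CD

A->CB, B->A, C->DA, D->CD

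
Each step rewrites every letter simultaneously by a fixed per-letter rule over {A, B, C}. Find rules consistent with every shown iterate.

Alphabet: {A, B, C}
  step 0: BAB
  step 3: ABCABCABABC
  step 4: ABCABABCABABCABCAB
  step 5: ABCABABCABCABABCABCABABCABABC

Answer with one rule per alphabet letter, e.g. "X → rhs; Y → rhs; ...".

  step 4 ⇒ step 5: ABCABABCABABCABCAB ⇒ AB·C·AB·AB·C·AB·C·AB·AB·C·AB·C·AB·AB·C·AB·AB·C
    A ↦ AB
    B ↦ C
    C ↦ AB

A->AB, B->C, C->AB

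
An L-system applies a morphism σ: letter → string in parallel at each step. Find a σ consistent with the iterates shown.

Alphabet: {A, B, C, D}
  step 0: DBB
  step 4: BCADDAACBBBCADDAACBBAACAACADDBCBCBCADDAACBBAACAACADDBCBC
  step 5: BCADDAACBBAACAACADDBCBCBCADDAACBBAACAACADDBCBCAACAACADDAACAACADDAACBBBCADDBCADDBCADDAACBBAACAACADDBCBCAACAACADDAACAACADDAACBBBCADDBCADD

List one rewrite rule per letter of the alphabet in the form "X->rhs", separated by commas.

A->AAC, B->BC, C->ADD, D->B

  step 4 ⇒ step 5: BCADDAACBBBCADDAACBBAACAACADDBCBCBCADDAACBBAACAACADDBCBC ⇒ BC·ADD·AAC·B·B·AAC·AAC·ADD·BC·BC·BC·ADD·AAC·B·B·AAC·AAC·ADD·BC·BC·AAC·AAC·ADD·AAC·AAC·ADD·AAC·B·B·BC·ADD·BC·ADD·BC·ADD·AAC·B·B·AAC·AAC·ADD·BC·BC·AAC·AAC·ADD·AAC·AAC·ADD·AAC·B·B·BC·ADD·BC·ADD
    A ↦ AAC
    B ↦ BC
    C ↦ ADD
    D ↦ B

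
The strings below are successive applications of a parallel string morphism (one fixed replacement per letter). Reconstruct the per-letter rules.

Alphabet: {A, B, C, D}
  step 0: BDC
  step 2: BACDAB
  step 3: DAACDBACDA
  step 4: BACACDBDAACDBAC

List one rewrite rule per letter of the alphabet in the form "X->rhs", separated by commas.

  step 3 ⇒ step 4: DAACDBACDA ⇒ B·AC·AC·D·B·DA·AC·D·B·AC
    A ↦ AC
    B ↦ DA
    C ↦ D
    D ↦ B

A->AC, B->DA, C->D, D->B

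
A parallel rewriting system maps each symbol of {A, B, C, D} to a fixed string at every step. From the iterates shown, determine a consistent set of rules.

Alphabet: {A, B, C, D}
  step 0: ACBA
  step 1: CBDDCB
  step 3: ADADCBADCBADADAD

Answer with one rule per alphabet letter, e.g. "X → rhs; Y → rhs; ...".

A->CB, B->D, C->D, D->AD

  step 0 ⇒ step 1: ACBA ⇒ CB·D·D·CB
    A ↦ CB
    B ↦ D
    C ↦ D
    D ↦ AD  (constrained at step 1)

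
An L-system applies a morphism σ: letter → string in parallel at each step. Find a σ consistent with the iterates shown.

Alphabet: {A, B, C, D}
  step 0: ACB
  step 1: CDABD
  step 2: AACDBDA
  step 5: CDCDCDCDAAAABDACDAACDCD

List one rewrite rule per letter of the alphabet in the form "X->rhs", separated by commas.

  step 1 ⇒ step 2: CDABD ⇒ A·A·CD·BD·A
    A ↦ CD
    B ↦ BD
    C ↦ A
    D ↦ A

A->CD, B->BD, C->A, D->A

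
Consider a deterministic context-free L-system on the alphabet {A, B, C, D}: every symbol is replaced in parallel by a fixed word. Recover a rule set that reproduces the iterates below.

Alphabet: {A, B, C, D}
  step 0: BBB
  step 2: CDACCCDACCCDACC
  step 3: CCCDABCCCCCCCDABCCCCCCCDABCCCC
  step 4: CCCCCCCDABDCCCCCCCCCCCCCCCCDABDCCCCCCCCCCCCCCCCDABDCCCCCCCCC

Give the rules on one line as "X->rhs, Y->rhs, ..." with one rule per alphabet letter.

A->B, B->DC, C->CC, D->CDA

  step 3 ⇒ step 4: CCCDABCCCCCCCDABCCCCCCCDABCCCC ⇒ CC·CC·CC·CDA·B·DC·CC·CC·CC·CC·CC·CC·CC·CDA·B·DC·CC·CC·CC·CC·CC·CC·CC·CDA·B·DC·CC·CC·CC·CC
    A ↦ B
    B ↦ DC
    C ↦ CC
    D ↦ CDA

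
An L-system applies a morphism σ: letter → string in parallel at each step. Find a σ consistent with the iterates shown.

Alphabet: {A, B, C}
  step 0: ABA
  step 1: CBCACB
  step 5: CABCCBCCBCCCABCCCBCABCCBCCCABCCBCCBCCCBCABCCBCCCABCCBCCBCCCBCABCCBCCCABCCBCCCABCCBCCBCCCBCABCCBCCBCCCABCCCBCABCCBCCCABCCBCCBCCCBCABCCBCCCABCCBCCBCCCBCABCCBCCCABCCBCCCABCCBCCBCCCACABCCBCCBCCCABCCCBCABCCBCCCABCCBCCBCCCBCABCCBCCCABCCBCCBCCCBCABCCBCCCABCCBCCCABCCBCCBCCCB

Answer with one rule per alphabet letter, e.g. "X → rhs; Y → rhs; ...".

A->CB, B->CA, C->BCC

  step 0 ⇒ step 1: ABA ⇒ CB·CA·CB
    A ↦ CB
    B ↦ CA
    C ↦ BCC  (constrained at step 1)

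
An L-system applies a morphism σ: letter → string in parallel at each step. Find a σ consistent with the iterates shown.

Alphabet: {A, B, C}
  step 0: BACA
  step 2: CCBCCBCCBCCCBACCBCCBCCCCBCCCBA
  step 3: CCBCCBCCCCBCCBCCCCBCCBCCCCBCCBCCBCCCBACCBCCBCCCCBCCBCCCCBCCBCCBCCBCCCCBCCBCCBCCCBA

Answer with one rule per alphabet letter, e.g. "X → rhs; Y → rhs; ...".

  step 2 ⇒ step 3: CCBCCBCCBCCCBACCBCCBCCCCBCCCBA ⇒ CCB·CCB·CC·CCB·CCB·CC·CCB·CCB·CC·CCB·CCB·CCB·CC·CBA·CCB·CCB·CC·CCB·CCB·CC·CCB·CCB·CCB·CCB·CC·CCB·CCB·CCB·CC·CBA
    A ↦ CBA
    B ↦ CC
    C ↦ CCB

A->CBA, B->CC, C->CCB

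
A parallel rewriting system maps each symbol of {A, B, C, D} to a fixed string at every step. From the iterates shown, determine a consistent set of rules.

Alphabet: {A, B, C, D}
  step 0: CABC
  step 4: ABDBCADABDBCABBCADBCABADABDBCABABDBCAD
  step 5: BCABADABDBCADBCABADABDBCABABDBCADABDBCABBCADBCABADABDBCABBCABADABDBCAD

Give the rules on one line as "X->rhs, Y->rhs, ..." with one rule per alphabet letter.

  step 4 ⇒ step 5: ABDBCADABDBCABBCADBCABADABDBCABABDBCAD ⇒ BC·AB·AD·AB·D·BC·AD·BC·AB·AD·AB·D·BC·AB·AB·D·BC·AD·AB·D·BC·AB·BC·AD·BC·AB·AD·AB·D·BC·AB·BC·AB·AD·AB·D·BC·AD
    A ↦ BC
    B ↦ AB
    C ↦ D
    D ↦ AD

A->BC, B->AB, C->D, D->AD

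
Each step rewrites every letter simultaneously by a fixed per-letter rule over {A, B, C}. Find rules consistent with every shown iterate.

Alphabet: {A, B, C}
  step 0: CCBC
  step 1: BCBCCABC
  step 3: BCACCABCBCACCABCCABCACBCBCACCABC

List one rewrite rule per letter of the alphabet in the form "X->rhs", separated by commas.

  step 0 ⇒ step 1: CCBC ⇒ BC·BC·CA·BC
    B ↦ CA
    C ↦ BC
    A ↦ AC  (constrained at step 1)

A->AC, B->CA, C->BC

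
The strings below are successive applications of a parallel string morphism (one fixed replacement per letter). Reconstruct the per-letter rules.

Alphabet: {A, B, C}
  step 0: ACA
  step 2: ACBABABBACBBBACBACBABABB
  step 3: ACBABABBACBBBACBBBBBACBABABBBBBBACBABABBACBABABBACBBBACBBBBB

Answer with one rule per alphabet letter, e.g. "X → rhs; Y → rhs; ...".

  step 2 ⇒ step 3: ACBABABBACBBBACBACBABABB ⇒ ACB·ABA·BB·ACB·BB·ACB·BB·BB·ACB·ABA·BB·BB·BB·ACB·ABA·BB·ACB·ABA·BB·ACB·BB·ACB·BB·BB
    A ↦ ACB
    B ↦ BB
    C ↦ ABA

A->ACB, B->BB, C->ABA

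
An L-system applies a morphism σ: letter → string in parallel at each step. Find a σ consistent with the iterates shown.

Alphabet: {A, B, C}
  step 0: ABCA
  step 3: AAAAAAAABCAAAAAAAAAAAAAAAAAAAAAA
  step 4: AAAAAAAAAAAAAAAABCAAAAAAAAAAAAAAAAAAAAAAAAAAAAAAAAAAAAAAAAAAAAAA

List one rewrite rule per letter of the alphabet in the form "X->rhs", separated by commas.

A->AA, B->BC, C->AA

  step 3 ⇒ step 4: AAAAAAAABCAAAAAAAAAAAAAAAAAAAAAA ⇒ AA·AA·AA·AA·AA·AA·AA·AA·BC·AA·AA·AA·AA·AA·AA·AA·AA·AA·AA·AA·AA·AA·AA·AA·AA·AA·AA·AA·AA·AA·AA·AA
    A ↦ AA
    B ↦ BC
    C ↦ AA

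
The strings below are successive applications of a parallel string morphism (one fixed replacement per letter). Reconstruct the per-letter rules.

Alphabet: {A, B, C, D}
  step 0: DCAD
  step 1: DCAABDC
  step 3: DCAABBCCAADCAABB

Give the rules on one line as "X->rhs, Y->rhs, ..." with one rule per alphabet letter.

A->B, B->C, C->AA, D->DC

  step 0 ⇒ step 1: DCAD ⇒ DC·AA·B·DC
    A ↦ B
    C ↦ AA
    D ↦ DC
    B ↦ C  (constrained at step 1)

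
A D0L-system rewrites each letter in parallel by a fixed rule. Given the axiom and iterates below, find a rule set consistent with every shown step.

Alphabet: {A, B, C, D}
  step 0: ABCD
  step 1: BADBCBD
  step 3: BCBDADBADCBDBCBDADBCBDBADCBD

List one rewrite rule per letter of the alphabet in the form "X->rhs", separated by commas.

  step 0 ⇒ step 1: ABCD ⇒ B·AD·B·CBD
    A ↦ B
    B ↦ AD
    C ↦ B
    D ↦ CBD

A->B, B->AD, C->B, D->CBD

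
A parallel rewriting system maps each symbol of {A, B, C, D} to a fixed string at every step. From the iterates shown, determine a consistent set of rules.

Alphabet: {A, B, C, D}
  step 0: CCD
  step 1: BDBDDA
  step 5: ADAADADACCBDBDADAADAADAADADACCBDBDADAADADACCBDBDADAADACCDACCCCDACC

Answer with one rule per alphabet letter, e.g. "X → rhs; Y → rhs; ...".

  step 0 ⇒ step 1: CCD ⇒ BD·BD·DA
    C ↦ BD
    D ↦ DA
    A ↦ CC  (constrained at step 1)
    B ↦ A  (constrained at step 1)

A->CC, B->A, C->BD, D->DA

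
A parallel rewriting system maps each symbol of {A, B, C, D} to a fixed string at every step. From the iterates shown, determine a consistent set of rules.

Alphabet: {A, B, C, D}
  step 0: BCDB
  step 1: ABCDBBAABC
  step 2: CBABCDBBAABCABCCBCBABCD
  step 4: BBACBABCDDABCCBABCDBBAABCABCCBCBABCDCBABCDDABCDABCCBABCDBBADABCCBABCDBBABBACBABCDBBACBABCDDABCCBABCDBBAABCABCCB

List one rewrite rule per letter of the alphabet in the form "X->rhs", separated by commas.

A->CB, B->ABC, C->D, D->BBA

  step 1 ⇒ step 2: ABCDBBAABC ⇒ CB·ABC·D·BBA·ABC·ABC·CB·CB·ABC·D
    A ↦ CB
    B ↦ ABC
    C ↦ D
    D ↦ BBA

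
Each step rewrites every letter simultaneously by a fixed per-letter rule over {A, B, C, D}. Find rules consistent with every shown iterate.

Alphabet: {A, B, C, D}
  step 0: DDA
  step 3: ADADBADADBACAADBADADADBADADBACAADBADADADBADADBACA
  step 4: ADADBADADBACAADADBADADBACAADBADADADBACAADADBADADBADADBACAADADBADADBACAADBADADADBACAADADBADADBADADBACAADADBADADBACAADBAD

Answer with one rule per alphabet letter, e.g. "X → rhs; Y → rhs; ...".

A->AD, B->ACA, C->B, D->ADB

  step 3 ⇒ step 4: ADADBADADBACAADBADADADBADADBACAADBADADADBADADBACA ⇒ AD·ADB·AD·ADB·ACA·AD·ADB·AD·ADB·ACA·AD·B·AD·AD·ADB·ACA·AD·ADB·AD·ADB·AD·ADB·ACA·AD·ADB·AD·ADB·ACA·AD·B·AD·AD·ADB·ACA·AD·ADB·AD·ADB·AD·ADB·ACA·AD·ADB·AD·ADB·ACA·AD·B·AD
    A ↦ AD
    B ↦ ACA
    C ↦ B
    D ↦ ADB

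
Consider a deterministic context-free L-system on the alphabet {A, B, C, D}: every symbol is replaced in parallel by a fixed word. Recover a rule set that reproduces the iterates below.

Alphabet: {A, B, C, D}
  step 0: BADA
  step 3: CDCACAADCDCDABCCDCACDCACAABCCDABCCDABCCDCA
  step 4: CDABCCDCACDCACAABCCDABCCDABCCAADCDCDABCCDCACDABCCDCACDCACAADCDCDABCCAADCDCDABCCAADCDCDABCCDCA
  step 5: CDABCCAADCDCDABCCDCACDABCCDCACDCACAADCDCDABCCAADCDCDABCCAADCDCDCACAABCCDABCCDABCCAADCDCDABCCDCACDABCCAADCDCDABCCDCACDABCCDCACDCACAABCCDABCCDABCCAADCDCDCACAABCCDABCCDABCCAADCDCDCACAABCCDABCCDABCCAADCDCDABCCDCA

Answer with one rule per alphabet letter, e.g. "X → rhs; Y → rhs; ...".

A->CA, B->AD, C->CD, D->ABC

  step 4 ⇒ step 5: CDABCCDCACDCACAABCCDABCCDABCCAADCDCDABCCDCACDABCCDCACDCACAADCDCDABCCAADCDCDABCCAADCDCDABCCDCA ⇒ CD·ABC·CA·AD·CD·CD·ABC·CD·CA·CD·ABC·CD·CA·CD·CA·CA·AD·CD·CD·ABC·CA·AD·CD·CD·ABC·CA·AD·CD·CD·CA·CA·ABC·CD·ABC·CD·ABC·CA·AD·CD·CD·ABC·CD·CA·CD·ABC·CA·AD·CD·CD·ABC·CD·CA·CD·ABC·CD·CA·CD·CA·CA·ABC·CD·ABC·CD·ABC·CA·AD·CD·CD·CA·CA·ABC·CD·ABC·CD·ABC·CA·AD·CD·CD·CA·CA·ABC·CD·ABC·CD·ABC·CA·AD·CD·CD·ABC·CD·CA
    A ↦ CA
    B ↦ AD
    C ↦ CD
    D ↦ ABC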